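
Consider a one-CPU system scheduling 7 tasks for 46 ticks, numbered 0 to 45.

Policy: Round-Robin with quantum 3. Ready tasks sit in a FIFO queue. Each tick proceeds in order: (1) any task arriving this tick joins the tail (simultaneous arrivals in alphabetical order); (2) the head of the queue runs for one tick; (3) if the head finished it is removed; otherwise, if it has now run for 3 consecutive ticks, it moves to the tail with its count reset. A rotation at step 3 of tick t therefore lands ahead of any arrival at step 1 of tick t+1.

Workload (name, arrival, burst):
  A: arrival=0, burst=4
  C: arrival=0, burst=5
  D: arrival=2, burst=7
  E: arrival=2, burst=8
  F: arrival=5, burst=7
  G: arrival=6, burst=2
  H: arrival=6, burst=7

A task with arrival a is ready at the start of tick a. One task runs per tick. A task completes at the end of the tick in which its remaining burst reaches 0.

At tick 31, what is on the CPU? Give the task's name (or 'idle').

t=0: queue=[A,C] q_used=0 → run A
t=1: queue=[A,C] q_used=1 → run A
t=2: queue=[A,C,D,E] q_used=2 → run A
t=3: queue=[C,D,E,A] q_used=0 → run C
t=4: queue=[C,D,E,A] q_used=1 → run C
t=5: queue=[C,D,E,A,F] q_used=2 → run C
t=6: queue=[D,E,A,F,C,G,H] q_used=0 → run D
t=7: queue=[D,E,A,F,C,G,H] q_used=1 → run D
t=8: queue=[D,E,A,F,C,G,H] q_used=2 → run D
t=9: queue=[E,A,F,C,G,H,D] q_used=0 → run E
t=10: queue=[E,A,F,C,G,H,D] q_used=1 → run E
t=11: queue=[E,A,F,C,G,H,D] q_used=2 → run E
t=12: queue=[A,F,C,G,H,D,E] q_used=0 → run A
t=13: queue=[F,C,G,H,D,E] q_used=0 → run F
t=14: queue=[F,C,G,H,D,E] q_used=1 → run F
t=15: queue=[F,C,G,H,D,E] q_used=2 → run F
t=16: queue=[C,G,H,D,E,F] q_used=0 → run C
t=17: queue=[C,G,H,D,E,F] q_used=1 → run C
t=18: queue=[G,H,D,E,F] q_used=0 → run G
t=19: queue=[G,H,D,E,F] q_used=1 → run G
t=20: queue=[H,D,E,F] q_used=0 → run H
t=21: queue=[H,D,E,F] q_used=1 → run H
t=22: queue=[H,D,E,F] q_used=2 → run H
t=23: queue=[D,E,F,H] q_used=0 → run D
t=24: queue=[D,E,F,H] q_used=1 → run D
t=25: queue=[D,E,F,H] q_used=2 → run D
t=26: queue=[E,F,H,D] q_used=0 → run E
t=27: queue=[E,F,H,D] q_used=1 → run E
t=28: queue=[E,F,H,D] q_used=2 → run E
t=29: queue=[F,H,D,E] q_used=0 → run F
t=30: queue=[F,H,D,E] q_used=1 → run F
t=31: queue=[F,H,D,E] q_used=2 → run F
t=32: queue=[H,D,E,F] q_used=0 → run H
t=33: queue=[H,D,E,F] q_used=1 → run H
t=34: queue=[H,D,E,F] q_used=2 → run H
t=35: queue=[D,E,F,H] q_used=0 → run D
t=36: queue=[E,F,H] q_used=0 → run E
t=37: queue=[E,F,H] q_used=1 → run E
t=38: queue=[F,H] q_used=0 → run F
t=39: queue=[H] q_used=0 → run H
t=40: (idle)
t=41: (idle)
t=42: (idle)
t=43: (idle)
t=44: (idle)
t=45: (idle)

running at tick 31 = F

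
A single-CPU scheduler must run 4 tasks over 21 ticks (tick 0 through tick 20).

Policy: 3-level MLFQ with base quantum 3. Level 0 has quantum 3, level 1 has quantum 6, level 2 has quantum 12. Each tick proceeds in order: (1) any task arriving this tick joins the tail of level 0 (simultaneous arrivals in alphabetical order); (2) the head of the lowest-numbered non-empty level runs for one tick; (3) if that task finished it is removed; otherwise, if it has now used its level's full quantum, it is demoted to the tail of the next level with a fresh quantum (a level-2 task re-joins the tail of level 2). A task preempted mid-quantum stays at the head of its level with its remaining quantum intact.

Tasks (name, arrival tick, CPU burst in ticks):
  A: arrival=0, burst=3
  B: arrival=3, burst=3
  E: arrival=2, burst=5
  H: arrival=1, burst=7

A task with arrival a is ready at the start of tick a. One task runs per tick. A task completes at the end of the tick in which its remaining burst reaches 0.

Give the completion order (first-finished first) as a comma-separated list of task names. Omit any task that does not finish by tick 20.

t=0: L0/L1/L2 = A/-/- → run A
t=1: L0/L1/L2 = AH/-/- → run A
t=2: L0/L1/L2 = AHE/-/- → run A
t=3: L0/L1/L2 = HEB/-/- → run H
t=4: L0/L1/L2 = HEB/-/- → run H
t=5: L0/L1/L2 = HEB/-/- → run H
t=6: L0/L1/L2 = EB/H/- → run E
t=7: L0/L1/L2 = EB/H/- → run E
t=8: L0/L1/L2 = EB/H/- → run E
t=9: L0/L1/L2 = B/HE/- → run B
t=10: L0/L1/L2 = B/HE/- → run B
t=11: L0/L1/L2 = B/HE/- → run B
t=12: L0/L1/L2 = -/HE/- → run H
t=13: L0/L1/L2 = -/HE/- → run H
t=14: L0/L1/L2 = -/HE/- → run H
t=15: L0/L1/L2 = -/HE/- → run H
t=16: L0/L1/L2 = -/E/- → run E
t=17: L0/L1/L2 = -/E/- → run E
t=18: (idle)
t=19: (idle)
t=20: (idle)

completion order = A, B, H, E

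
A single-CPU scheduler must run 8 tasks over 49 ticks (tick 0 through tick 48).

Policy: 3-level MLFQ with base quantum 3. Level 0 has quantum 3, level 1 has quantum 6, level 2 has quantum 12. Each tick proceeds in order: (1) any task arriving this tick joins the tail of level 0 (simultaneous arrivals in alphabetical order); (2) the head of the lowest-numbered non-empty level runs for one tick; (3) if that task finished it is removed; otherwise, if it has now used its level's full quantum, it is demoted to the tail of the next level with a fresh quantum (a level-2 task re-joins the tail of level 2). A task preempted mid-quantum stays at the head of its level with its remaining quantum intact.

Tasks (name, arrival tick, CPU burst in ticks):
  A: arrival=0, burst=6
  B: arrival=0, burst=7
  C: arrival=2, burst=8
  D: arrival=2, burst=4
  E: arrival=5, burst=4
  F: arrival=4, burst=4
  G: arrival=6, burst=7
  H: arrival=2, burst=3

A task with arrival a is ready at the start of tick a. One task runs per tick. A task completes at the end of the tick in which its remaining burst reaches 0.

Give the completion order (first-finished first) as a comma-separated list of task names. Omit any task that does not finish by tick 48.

completion order = H, A, B, C, D, F, E, G

t=0: L0/L1/L2 = AB/-/- → run A
t=1: L0/L1/L2 = AB/-/- → run A
t=2: L0/L1/L2 = ABCDH/-/- → run A
t=3: L0/L1/L2 = BCDH/A/- → run B
t=4: L0/L1/L2 = BCDHF/A/- → run B
t=5: L0/L1/L2 = BCDHFE/A/- → run B
t=6: L0/L1/L2 = CDHFEG/AB/- → run C
t=7: L0/L1/L2 = CDHFEG/AB/- → run C
t=8: L0/L1/L2 = CDHFEG/AB/- → run C
t=9: L0/L1/L2 = DHFEG/ABC/- → run D
t=10: L0/L1/L2 = DHFEG/ABC/- → run D
t=11: L0/L1/L2 = DHFEG/ABC/- → run D
t=12: L0/L1/L2 = HFEG/ABCD/- → run H
t=13: L0/L1/L2 = HFEG/ABCD/- → run H
t=14: L0/L1/L2 = HFEG/ABCD/- → run H
t=15: L0/L1/L2 = FEG/ABCD/- → run F
t=16: L0/L1/L2 = FEG/ABCD/- → run F
t=17: L0/L1/L2 = FEG/ABCD/- → run F
t=18: L0/L1/L2 = EG/ABCDF/- → run E
t=19: L0/L1/L2 = EG/ABCDF/- → run E
t=20: L0/L1/L2 = EG/ABCDF/- → run E
t=21: L0/L1/L2 = G/ABCDFE/- → run G
t=22: L0/L1/L2 = G/ABCDFE/- → run G
t=23: L0/L1/L2 = G/ABCDFE/- → run G
t=24: L0/L1/L2 = -/ABCDFEG/- → run A
t=25: L0/L1/L2 = -/ABCDFEG/- → run A
t=26: L0/L1/L2 = -/ABCDFEG/- → run A
t=27: L0/L1/L2 = -/BCDFEG/- → run B
t=28: L0/L1/L2 = -/BCDFEG/- → run B
t=29: L0/L1/L2 = -/BCDFEG/- → run B
t=30: L0/L1/L2 = -/BCDFEG/- → run B
t=31: L0/L1/L2 = -/CDFEG/- → run C
t=32: L0/L1/L2 = -/CDFEG/- → run C
t=33: L0/L1/L2 = -/CDFEG/- → run C
t=34: L0/L1/L2 = -/CDFEG/- → run C
t=35: L0/L1/L2 = -/CDFEG/- → run C
t=36: L0/L1/L2 = -/DFEG/- → run D
t=37: L0/L1/L2 = -/FEG/- → run F
t=38: L0/L1/L2 = -/EG/- → run E
t=39: L0/L1/L2 = -/G/- → run G
t=40: L0/L1/L2 = -/G/- → run G
t=41: L0/L1/L2 = -/G/- → run G
t=42: L0/L1/L2 = -/G/- → run G
t=43: (idle)
t=44: (idle)
t=45: (idle)
t=46: (idle)
t=47: (idle)
t=48: (idle)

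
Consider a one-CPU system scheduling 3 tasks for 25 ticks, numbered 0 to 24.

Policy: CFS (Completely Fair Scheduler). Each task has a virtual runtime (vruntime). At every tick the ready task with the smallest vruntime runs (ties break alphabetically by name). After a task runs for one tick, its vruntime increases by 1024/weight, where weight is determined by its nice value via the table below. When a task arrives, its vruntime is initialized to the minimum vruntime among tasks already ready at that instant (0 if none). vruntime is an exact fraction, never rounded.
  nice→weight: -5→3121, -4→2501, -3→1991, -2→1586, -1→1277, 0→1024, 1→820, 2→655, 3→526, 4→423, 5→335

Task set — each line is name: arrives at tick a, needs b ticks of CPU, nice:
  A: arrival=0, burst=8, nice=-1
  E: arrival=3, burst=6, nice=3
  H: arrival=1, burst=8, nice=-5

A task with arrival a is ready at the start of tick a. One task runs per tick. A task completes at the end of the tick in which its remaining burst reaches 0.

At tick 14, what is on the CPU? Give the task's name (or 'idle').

t=0: vr[A=0] → run A
t=1: vr[A=1024/1277 H=1024/1277] → run A
t=2: vr[A=2048/1277 H=1024/1277] → run H
t=3: vr[A=2048/1277 E=4503552/3985517 H=4503552/3985517] → run E
t=4: vr[A=2048/1277 E=3225018880/1048190971 H=4503552/3985517] → run H
t=5: vr[A=2048/1277 E=3225018880/1048190971 H=5811200/3985517] → run H
t=6: vr[A=2048/1277 E=3225018880/1048190971 H=7118848/3985517] → run A
t=7: vr[A=3072/1277 E=3225018880/1048190971 H=7118848/3985517] → run H
t=8: vr[A=3072/1277 E=3225018880/1048190971 H=8426496/3985517] → run H
t=9: vr[A=3072/1277 E=3225018880/1048190971 H=9734144/3985517] → run A
t=10: vr[A=4096/1277 E=3225018880/1048190971 H=9734144/3985517] → run H
t=11: vr[A=4096/1277 E=3225018880/1048190971 H=11041792/3985517] → run H
t=12: vr[A=4096/1277 E=3225018880/1048190971 H=12349440/3985517] → run E
t=13: vr[A=4096/1277 E=5265603584/1048190971 H=12349440/3985517] → run H
t=14: vr[A=4096/1277 E=5265603584/1048190971] → run A
t=15: vr[A=5120/1277 E=5265603584/1048190971] → run A
t=16: vr[A=6144/1277 E=5265603584/1048190971] → run A
t=17: vr[A=7168/1277 E=5265603584/1048190971] → run E
t=18: vr[A=7168/1277 E=7306188288/1048190971] → run A
t=19: vr[E=7306188288/1048190971] → run E
t=20: vr[E=9346772992/1048190971] → run E
t=21: vr[E=11387357696/1048190971] → run E
t=22: (idle)
t=23: (idle)
t=24: (idle)

running at tick 14 = A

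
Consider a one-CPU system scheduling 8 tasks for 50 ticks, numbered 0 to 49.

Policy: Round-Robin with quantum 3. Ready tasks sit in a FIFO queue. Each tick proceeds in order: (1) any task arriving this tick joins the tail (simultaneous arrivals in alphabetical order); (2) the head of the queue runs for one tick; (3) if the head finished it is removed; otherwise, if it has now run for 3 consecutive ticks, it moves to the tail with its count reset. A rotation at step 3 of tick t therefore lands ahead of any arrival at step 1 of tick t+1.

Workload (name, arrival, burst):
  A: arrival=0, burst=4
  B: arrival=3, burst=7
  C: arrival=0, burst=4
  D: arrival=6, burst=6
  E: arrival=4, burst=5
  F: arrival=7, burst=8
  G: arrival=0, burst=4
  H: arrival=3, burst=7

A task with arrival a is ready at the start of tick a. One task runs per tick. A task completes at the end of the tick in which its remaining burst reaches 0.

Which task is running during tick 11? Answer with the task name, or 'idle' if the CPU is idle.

t=0: queue=[A,C,G] q_used=0 → run A
t=1: queue=[A,C,G] q_used=1 → run A
t=2: queue=[A,C,G] q_used=2 → run A
t=3: queue=[C,G,A,B,H] q_used=0 → run C
t=4: queue=[C,G,A,B,H,E] q_used=1 → run C
t=5: queue=[C,G,A,B,H,E] q_used=2 → run C
t=6: queue=[G,A,B,H,E,C,D] q_used=0 → run G
t=7: queue=[G,A,B,H,E,C,D,F] q_used=1 → run G
t=8: queue=[G,A,B,H,E,C,D,F] q_used=2 → run G
t=9: queue=[A,B,H,E,C,D,F,G] q_used=0 → run A
t=10: queue=[B,H,E,C,D,F,G] q_used=0 → run B
t=11: queue=[B,H,E,C,D,F,G] q_used=1 → run B
t=12: queue=[B,H,E,C,D,F,G] q_used=2 → run B
t=13: queue=[H,E,C,D,F,G,B] q_used=0 → run H
t=14: queue=[H,E,C,D,F,G,B] q_used=1 → run H
t=15: queue=[H,E,C,D,F,G,B] q_used=2 → run H
t=16: queue=[E,C,D,F,G,B,H] q_used=0 → run E
t=17: queue=[E,C,D,F,G,B,H] q_used=1 → run E
t=18: queue=[E,C,D,F,G,B,H] q_used=2 → run E
t=19: queue=[C,D,F,G,B,H,E] q_used=0 → run C
t=20: queue=[D,F,G,B,H,E] q_used=0 → run D
t=21: queue=[D,F,G,B,H,E] q_used=1 → run D
t=22: queue=[D,F,G,B,H,E] q_used=2 → run D
t=23: queue=[F,G,B,H,E,D] q_used=0 → run F
t=24: queue=[F,G,B,H,E,D] q_used=1 → run F
t=25: queue=[F,G,B,H,E,D] q_used=2 → run F
t=26: queue=[G,B,H,E,D,F] q_used=0 → run G
t=27: queue=[B,H,E,D,F] q_used=0 → run B
t=28: queue=[B,H,E,D,F] q_used=1 → run B
t=29: queue=[B,H,E,D,F] q_used=2 → run B
t=30: queue=[H,E,D,F,B] q_used=0 → run H
t=31: queue=[H,E,D,F,B] q_used=1 → run H
t=32: queue=[H,E,D,F,B] q_used=2 → run H
t=33: queue=[E,D,F,B,H] q_used=0 → run E
t=34: queue=[E,D,F,B,H] q_used=1 → run E
t=35: queue=[D,F,B,H] q_used=0 → run D
t=36: queue=[D,F,B,H] q_used=1 → run D
t=37: queue=[D,F,B,H] q_used=2 → run D
t=38: queue=[F,B,H] q_used=0 → run F
t=39: queue=[F,B,H] q_used=1 → run F
t=40: queue=[F,B,H] q_used=2 → run F
t=41: queue=[B,H,F] q_used=0 → run B
t=42: queue=[H,F] q_used=0 → run H
t=43: queue=[F] q_used=0 → run F
t=44: queue=[F] q_used=1 → run F
t=45: (idle)
t=46: (idle)
t=47: (idle)
t=48: (idle)
t=49: (idle)

running at tick 11 = B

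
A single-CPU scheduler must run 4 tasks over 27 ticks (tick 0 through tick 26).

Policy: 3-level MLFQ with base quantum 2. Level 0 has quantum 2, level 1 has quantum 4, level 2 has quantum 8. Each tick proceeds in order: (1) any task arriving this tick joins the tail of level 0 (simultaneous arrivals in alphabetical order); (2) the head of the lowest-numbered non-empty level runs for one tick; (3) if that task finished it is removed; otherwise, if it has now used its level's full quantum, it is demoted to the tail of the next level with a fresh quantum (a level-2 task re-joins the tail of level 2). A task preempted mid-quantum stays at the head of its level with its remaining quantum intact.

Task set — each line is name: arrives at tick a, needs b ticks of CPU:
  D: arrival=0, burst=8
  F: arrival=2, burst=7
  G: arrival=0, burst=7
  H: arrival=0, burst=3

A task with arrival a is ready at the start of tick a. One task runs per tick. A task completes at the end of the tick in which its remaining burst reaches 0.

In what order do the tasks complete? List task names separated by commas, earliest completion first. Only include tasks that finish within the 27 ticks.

t=0: L0/L1/L2 = DGH/-/- → run D
t=1: L0/L1/L2 = DGH/-/- → run D
t=2: L0/L1/L2 = GHF/D/- → run G
t=3: L0/L1/L2 = GHF/D/- → run G
t=4: L0/L1/L2 = HF/DG/- → run H
t=5: L0/L1/L2 = HF/DG/- → run H
t=6: L0/L1/L2 = F/DGH/- → run F
t=7: L0/L1/L2 = F/DGH/- → run F
t=8: L0/L1/L2 = -/DGHF/- → run D
t=9: L0/L1/L2 = -/DGHF/- → run D
t=10: L0/L1/L2 = -/DGHF/- → run D
t=11: L0/L1/L2 = -/DGHF/- → run D
t=12: L0/L1/L2 = -/GHF/D → run G
t=13: L0/L1/L2 = -/GHF/D → run G
t=14: L0/L1/L2 = -/GHF/D → run G
t=15: L0/L1/L2 = -/GHF/D → run G
t=16: L0/L1/L2 = -/HF/DG → run H
t=17: L0/L1/L2 = -/F/DG → run F
t=18: L0/L1/L2 = -/F/DG → run F
t=19: L0/L1/L2 = -/F/DG → run F
t=20: L0/L1/L2 = -/F/DG → run F
t=21: L0/L1/L2 = -/-/DGF → run D
t=22: L0/L1/L2 = -/-/DGF → run D
t=23: L0/L1/L2 = -/-/GF → run G
t=24: L0/L1/L2 = -/-/F → run F
t=25: (idle)
t=26: (idle)

completion order = H, D, G, F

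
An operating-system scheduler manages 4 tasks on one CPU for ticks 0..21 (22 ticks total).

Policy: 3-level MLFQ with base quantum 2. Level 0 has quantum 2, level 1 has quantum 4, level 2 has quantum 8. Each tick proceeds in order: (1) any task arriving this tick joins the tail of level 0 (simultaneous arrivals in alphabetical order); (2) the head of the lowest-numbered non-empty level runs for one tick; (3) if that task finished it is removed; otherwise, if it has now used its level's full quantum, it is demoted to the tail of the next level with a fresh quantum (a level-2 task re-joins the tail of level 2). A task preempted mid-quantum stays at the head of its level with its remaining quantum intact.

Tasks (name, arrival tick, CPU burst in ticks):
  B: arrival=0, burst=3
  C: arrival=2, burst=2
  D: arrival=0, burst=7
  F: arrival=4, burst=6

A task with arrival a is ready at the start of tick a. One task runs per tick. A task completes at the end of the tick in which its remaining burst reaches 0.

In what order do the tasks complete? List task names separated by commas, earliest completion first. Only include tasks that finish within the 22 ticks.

t=0: L0/L1/L2 = BD/-/- → run B
t=1: L0/L1/L2 = BD/-/- → run B
t=2: L0/L1/L2 = DC/B/- → run D
t=3: L0/L1/L2 = DC/B/- → run D
t=4: L0/L1/L2 = CF/BD/- → run C
t=5: L0/L1/L2 = CF/BD/- → run C
t=6: L0/L1/L2 = F/BD/- → run F
t=7: L0/L1/L2 = F/BD/- → run F
t=8: L0/L1/L2 = -/BDF/- → run B
t=9: L0/L1/L2 = -/DF/- → run D
t=10: L0/L1/L2 = -/DF/- → run D
t=11: L0/L1/L2 = -/DF/- → run D
t=12: L0/L1/L2 = -/DF/- → run D
t=13: L0/L1/L2 = -/F/D → run F
t=14: L0/L1/L2 = -/F/D → run F
t=15: L0/L1/L2 = -/F/D → run F
t=16: L0/L1/L2 = -/F/D → run F
t=17: L0/L1/L2 = -/-/D → run D
t=18: (idle)
t=19: (idle)
t=20: (idle)
t=21: (idle)

completion order = C, B, F, D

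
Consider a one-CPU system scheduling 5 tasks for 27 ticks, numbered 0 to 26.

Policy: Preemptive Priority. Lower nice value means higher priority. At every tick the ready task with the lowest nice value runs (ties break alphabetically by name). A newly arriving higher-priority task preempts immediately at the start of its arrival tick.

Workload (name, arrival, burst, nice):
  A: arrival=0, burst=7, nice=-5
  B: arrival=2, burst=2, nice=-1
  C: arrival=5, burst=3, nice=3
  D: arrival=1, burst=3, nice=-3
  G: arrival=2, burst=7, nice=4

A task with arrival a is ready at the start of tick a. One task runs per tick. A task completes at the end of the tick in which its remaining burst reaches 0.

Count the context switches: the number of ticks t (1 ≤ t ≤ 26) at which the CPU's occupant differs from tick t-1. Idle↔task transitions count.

context switches = 5

t=0: ready={A} → run A
t=1: ready={A,D} → run A
t=2: ready={A,B,D,G} → run A
t=3: ready={A,B,D,G} → run A
t=4: ready={A,B,D,G} → run A
t=5: ready={A,B,C,D,G} → run A
t=6: ready={A,B,C,D,G} → run A
t=7: ready={B,C,D,G} → run D
t=8: ready={B,C,D,G} → run D
t=9: ready={B,C,D,G} → run D
t=10: ready={B,C,G} → run B
t=11: ready={B,C,G} → run B
t=12: ready={C,G} → run C
t=13: ready={C,G} → run C
t=14: ready={C,G} → run C
t=15: ready={G} → run G
t=16: ready={G} → run G
t=17: ready={G} → run G
t=18: ready={G} → run G
t=19: ready={G} → run G
t=20: ready={G} → run G
t=21: ready={G} → run G
t=22: (idle)
t=23: (idle)
t=24: (idle)
t=25: (idle)
t=26: (idle)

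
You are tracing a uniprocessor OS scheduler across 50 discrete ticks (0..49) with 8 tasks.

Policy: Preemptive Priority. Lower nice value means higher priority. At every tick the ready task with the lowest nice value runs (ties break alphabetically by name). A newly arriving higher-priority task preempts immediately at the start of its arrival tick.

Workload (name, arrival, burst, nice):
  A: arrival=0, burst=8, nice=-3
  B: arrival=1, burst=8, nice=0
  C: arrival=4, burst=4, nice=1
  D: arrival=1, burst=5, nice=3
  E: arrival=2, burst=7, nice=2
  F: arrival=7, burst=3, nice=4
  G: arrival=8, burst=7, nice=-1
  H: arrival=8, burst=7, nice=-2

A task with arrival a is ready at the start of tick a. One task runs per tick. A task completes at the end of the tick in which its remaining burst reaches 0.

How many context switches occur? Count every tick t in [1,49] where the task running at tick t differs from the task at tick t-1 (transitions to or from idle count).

t=0: ready={A} → run A
t=1: ready={A,B,D} → run A
t=2: ready={A,B,D,E} → run A
t=3: ready={A,B,D,E} → run A
t=4: ready={A,B,C,D,E} → run A
t=5: ready={A,B,C,D,E} → run A
t=6: ready={A,B,C,D,E} → run A
t=7: ready={A,B,C,D,E,F} → run A
t=8: ready={B,C,D,E,F,G,H} → run H
t=9: ready={B,C,D,E,F,G,H} → run H
t=10: ready={B,C,D,E,F,G,H} → run H
t=11: ready={B,C,D,E,F,G,H} → run H
t=12: ready={B,C,D,E,F,G,H} → run H
t=13: ready={B,C,D,E,F,G,H} → run H
t=14: ready={B,C,D,E,F,G,H} → run H
t=15: ready={B,C,D,E,F,G} → run G
t=16: ready={B,C,D,E,F,G} → run G
t=17: ready={B,C,D,E,F,G} → run G
t=18: ready={B,C,D,E,F,G} → run G
t=19: ready={B,C,D,E,F,G} → run G
t=20: ready={B,C,D,E,F,G} → run G
t=21: ready={B,C,D,E,F,G} → run G
t=22: ready={B,C,D,E,F} → run B
t=23: ready={B,C,D,E,F} → run B
t=24: ready={B,C,D,E,F} → run B
t=25: ready={B,C,D,E,F} → run B
t=26: ready={B,C,D,E,F} → run B
t=27: ready={B,C,D,E,F} → run B
t=28: ready={B,C,D,E,F} → run B
t=29: ready={B,C,D,E,F} → run B
t=30: ready={C,D,E,F} → run C
t=31: ready={C,D,E,F} → run C
t=32: ready={C,D,E,F} → run C
t=33: ready={C,D,E,F} → run C
t=34: ready={D,E,F} → run E
t=35: ready={D,E,F} → run E
t=36: ready={D,E,F} → run E
t=37: ready={D,E,F} → run E
t=38: ready={D,E,F} → run E
t=39: ready={D,E,F} → run E
t=40: ready={D,E,F} → run E
t=41: ready={D,F} → run D
t=42: ready={D,F} → run D
t=43: ready={D,F} → run D
t=44: ready={D,F} → run D
t=45: ready={D,F} → run D
t=46: ready={F} → run F
t=47: ready={F} → run F
t=48: ready={F} → run F
t=49: (idle)

context switches = 8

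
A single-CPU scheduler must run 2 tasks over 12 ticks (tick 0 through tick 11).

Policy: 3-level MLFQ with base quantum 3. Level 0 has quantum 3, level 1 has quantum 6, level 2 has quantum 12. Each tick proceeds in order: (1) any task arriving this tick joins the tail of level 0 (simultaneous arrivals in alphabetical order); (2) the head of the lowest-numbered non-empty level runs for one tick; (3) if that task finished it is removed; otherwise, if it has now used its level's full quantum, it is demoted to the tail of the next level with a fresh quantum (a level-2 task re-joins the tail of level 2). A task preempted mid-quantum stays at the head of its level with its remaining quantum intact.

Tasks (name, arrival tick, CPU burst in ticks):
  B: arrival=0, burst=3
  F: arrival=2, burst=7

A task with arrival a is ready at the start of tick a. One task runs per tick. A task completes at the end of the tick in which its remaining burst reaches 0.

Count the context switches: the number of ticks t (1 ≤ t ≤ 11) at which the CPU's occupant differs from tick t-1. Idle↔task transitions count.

context switches = 2

t=0: L0/L1/L2 = B/-/- → run B
t=1: L0/L1/L2 = B/-/- → run B
t=2: L0/L1/L2 = BF/-/- → run B
t=3: L0/L1/L2 = F/-/- → run F
t=4: L0/L1/L2 = F/-/- → run F
t=5: L0/L1/L2 = F/-/- → run F
t=6: L0/L1/L2 = -/F/- → run F
t=7: L0/L1/L2 = -/F/- → run F
t=8: L0/L1/L2 = -/F/- → run F
t=9: L0/L1/L2 = -/F/- → run F
t=10: (idle)
t=11: (idle)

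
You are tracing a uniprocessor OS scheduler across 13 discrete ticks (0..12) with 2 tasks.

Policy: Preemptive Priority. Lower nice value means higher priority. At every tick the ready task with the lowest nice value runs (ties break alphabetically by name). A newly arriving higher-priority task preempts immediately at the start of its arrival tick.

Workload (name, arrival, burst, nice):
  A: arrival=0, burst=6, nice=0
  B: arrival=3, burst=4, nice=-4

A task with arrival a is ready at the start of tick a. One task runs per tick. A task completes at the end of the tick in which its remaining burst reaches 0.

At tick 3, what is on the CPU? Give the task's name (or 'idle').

running at tick 3 = B

t=0: ready={A} → run A
t=1: ready={A} → run A
t=2: ready={A} → run A
t=3: ready={A,B} → run B
t=4: ready={A,B} → run B
t=5: ready={A,B} → run B
t=6: ready={A,B} → run B
t=7: ready={A} → run A
t=8: ready={A} → run A
t=9: ready={A} → run A
t=10: (idle)
t=11: (idle)
t=12: (idle)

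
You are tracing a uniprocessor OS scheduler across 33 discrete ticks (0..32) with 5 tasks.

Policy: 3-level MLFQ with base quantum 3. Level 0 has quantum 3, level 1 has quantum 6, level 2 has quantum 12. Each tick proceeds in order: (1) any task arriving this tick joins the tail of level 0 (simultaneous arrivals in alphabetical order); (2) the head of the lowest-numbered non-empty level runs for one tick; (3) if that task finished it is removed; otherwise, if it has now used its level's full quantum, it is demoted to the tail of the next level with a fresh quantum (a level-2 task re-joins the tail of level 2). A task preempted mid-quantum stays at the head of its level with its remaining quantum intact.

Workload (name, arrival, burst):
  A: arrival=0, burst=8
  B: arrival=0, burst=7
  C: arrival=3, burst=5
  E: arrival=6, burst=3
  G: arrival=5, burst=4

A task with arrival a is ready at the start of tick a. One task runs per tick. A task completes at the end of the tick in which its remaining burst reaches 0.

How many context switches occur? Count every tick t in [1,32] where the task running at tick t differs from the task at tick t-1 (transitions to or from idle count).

context switches = 9

t=0: L0/L1/L2 = AB/-/- → run A
t=1: L0/L1/L2 = AB/-/- → run A
t=2: L0/L1/L2 = AB/-/- → run A
t=3: L0/L1/L2 = BC/A/- → run B
t=4: L0/L1/L2 = BC/A/- → run B
t=5: L0/L1/L2 = BCG/A/- → run B
t=6: L0/L1/L2 = CGE/AB/- → run C
t=7: L0/L1/L2 = CGE/AB/- → run C
t=8: L0/L1/L2 = CGE/AB/- → run C
t=9: L0/L1/L2 = GE/ABC/- → run G
t=10: L0/L1/L2 = GE/ABC/- → run G
t=11: L0/L1/L2 = GE/ABC/- → run G
t=12: L0/L1/L2 = E/ABCG/- → run E
t=13: L0/L1/L2 = E/ABCG/- → run E
t=14: L0/L1/L2 = E/ABCG/- → run E
t=15: L0/L1/L2 = -/ABCG/- → run A
t=16: L0/L1/L2 = -/ABCG/- → run A
t=17: L0/L1/L2 = -/ABCG/- → run A
t=18: L0/L1/L2 = -/ABCG/- → run A
t=19: L0/L1/L2 = -/ABCG/- → run A
t=20: L0/L1/L2 = -/BCG/- → run B
t=21: L0/L1/L2 = -/BCG/- → run B
t=22: L0/L1/L2 = -/BCG/- → run B
t=23: L0/L1/L2 = -/BCG/- → run B
t=24: L0/L1/L2 = -/CG/- → run C
t=25: L0/L1/L2 = -/CG/- → run C
t=26: L0/L1/L2 = -/G/- → run G
t=27: (idle)
t=28: (idle)
t=29: (idle)
t=30: (idle)
t=31: (idle)
t=32: (idle)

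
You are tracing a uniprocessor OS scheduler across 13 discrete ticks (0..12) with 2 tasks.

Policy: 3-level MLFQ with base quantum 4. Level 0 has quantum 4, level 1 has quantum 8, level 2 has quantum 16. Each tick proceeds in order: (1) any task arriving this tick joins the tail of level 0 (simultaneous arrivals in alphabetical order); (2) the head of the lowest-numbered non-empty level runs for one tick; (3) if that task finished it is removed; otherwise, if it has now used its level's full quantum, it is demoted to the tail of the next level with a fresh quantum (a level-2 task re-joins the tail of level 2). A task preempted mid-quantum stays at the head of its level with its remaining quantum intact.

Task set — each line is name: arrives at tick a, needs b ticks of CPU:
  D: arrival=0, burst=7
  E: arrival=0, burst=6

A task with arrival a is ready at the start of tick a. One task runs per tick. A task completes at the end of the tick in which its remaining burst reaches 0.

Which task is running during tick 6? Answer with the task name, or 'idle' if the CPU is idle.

t=0: L0/L1/L2 = DE/-/- → run D
t=1: L0/L1/L2 = DE/-/- → run D
t=2: L0/L1/L2 = DE/-/- → run D
t=3: L0/L1/L2 = DE/-/- → run D
t=4: L0/L1/L2 = E/D/- → run E
t=5: L0/L1/L2 = E/D/- → run E
t=6: L0/L1/L2 = E/D/- → run E
t=7: L0/L1/L2 = E/D/- → run E
t=8: L0/L1/L2 = -/DE/- → run D
t=9: L0/L1/L2 = -/DE/- → run D
t=10: L0/L1/L2 = -/DE/- → run D
t=11: L0/L1/L2 = -/E/- → run E
t=12: L0/L1/L2 = -/E/- → run E

running at tick 6 = E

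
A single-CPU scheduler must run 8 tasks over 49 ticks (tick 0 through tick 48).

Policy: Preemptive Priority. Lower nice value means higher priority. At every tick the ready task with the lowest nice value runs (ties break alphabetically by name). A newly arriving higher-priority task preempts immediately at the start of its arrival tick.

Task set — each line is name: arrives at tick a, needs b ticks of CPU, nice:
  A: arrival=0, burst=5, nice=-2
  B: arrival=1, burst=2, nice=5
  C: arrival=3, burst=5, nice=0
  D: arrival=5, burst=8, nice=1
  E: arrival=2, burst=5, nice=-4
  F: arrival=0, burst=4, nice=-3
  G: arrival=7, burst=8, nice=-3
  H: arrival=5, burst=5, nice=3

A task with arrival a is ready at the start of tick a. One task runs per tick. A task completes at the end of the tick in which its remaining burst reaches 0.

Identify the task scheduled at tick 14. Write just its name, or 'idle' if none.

t=0: ready={A,F} → run F
t=1: ready={A,B,F} → run F
t=2: ready={A,B,E,F} → run E
t=3: ready={A,B,C,E,F} → run E
t=4: ready={A,B,C,E,F} → run E
t=5: ready={A,B,C,D,E,F,H} → run E
t=6: ready={A,B,C,D,E,F,H} → run E
t=7: ready={A,B,C,D,F,G,H} → run F
t=8: ready={A,B,C,D,F,G,H} → run F
t=9: ready={A,B,C,D,G,H} → run G
t=10: ready={A,B,C,D,G,H} → run G
t=11: ready={A,B,C,D,G,H} → run G
t=12: ready={A,B,C,D,G,H} → run G
t=13: ready={A,B,C,D,G,H} → run G
t=14: ready={A,B,C,D,G,H} → run G
t=15: ready={A,B,C,D,G,H} → run G
t=16: ready={A,B,C,D,G,H} → run G
t=17: ready={A,B,C,D,H} → run A
t=18: ready={A,B,C,D,H} → run A
t=19: ready={A,B,C,D,H} → run A
t=20: ready={A,B,C,D,H} → run A
t=21: ready={A,B,C,D,H} → run A
t=22: ready={B,C,D,H} → run C
t=23: ready={B,C,D,H} → run C
t=24: ready={B,C,D,H} → run C
t=25: ready={B,C,D,H} → run C
t=26: ready={B,C,D,H} → run C
t=27: ready={B,D,H} → run D
t=28: ready={B,D,H} → run D
t=29: ready={B,D,H} → run D
t=30: ready={B,D,H} → run D
t=31: ready={B,D,H} → run D
t=32: ready={B,D,H} → run D
t=33: ready={B,D,H} → run D
t=34: ready={B,D,H} → run D
t=35: ready={B,H} → run H
t=36: ready={B,H} → run H
t=37: ready={B,H} → run H
t=38: ready={B,H} → run H
t=39: ready={B,H} → run H
t=40: ready={B} → run B
t=41: ready={B} → run B
t=42: (idle)
t=43: (idle)
t=44: (idle)
t=45: (idle)
t=46: (idle)
t=47: (idle)
t=48: (idle)

running at tick 14 = G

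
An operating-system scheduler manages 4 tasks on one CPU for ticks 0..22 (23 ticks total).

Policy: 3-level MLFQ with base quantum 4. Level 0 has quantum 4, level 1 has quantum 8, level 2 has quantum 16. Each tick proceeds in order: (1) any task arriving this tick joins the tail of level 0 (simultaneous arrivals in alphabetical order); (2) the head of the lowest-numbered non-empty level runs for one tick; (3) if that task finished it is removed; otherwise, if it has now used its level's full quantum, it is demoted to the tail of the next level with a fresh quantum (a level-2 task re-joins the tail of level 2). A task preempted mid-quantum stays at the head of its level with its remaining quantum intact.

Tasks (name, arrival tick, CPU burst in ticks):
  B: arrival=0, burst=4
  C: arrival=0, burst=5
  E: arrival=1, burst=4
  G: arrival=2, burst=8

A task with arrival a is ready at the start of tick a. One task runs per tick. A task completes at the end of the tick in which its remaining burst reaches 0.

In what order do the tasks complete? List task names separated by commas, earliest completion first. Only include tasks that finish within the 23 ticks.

t=0: L0/L1/L2 = BC/-/- → run B
t=1: L0/L1/L2 = BCE/-/- → run B
t=2: L0/L1/L2 = BCEG/-/- → run B
t=3: L0/L1/L2 = BCEG/-/- → run B
t=4: L0/L1/L2 = CEG/-/- → run C
t=5: L0/L1/L2 = CEG/-/- → run C
t=6: L0/L1/L2 = CEG/-/- → run C
t=7: L0/L1/L2 = CEG/-/- → run C
t=8: L0/L1/L2 = EG/C/- → run E
t=9: L0/L1/L2 = EG/C/- → run E
t=10: L0/L1/L2 = EG/C/- → run E
t=11: L0/L1/L2 = EG/C/- → run E
t=12: L0/L1/L2 = G/C/- → run G
t=13: L0/L1/L2 = G/C/- → run G
t=14: L0/L1/L2 = G/C/- → run G
t=15: L0/L1/L2 = G/C/- → run G
t=16: L0/L1/L2 = -/CG/- → run C
t=17: L0/L1/L2 = -/G/- → run G
t=18: L0/L1/L2 = -/G/- → run G
t=19: L0/L1/L2 = -/G/- → run G
t=20: L0/L1/L2 = -/G/- → run G
t=21: (idle)
t=22: (idle)

completion order = B, E, C, G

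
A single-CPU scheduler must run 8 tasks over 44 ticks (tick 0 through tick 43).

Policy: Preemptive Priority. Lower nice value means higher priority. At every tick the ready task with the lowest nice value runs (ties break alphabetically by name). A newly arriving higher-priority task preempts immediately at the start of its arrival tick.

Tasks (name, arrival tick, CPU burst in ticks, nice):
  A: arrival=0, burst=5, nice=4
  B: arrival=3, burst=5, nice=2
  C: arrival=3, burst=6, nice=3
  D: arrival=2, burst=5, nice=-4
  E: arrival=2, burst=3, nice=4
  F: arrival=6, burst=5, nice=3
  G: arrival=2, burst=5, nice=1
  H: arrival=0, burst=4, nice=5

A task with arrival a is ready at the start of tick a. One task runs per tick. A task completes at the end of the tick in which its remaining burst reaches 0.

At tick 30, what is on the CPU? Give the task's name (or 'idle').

running at tick 30 = A

t=0: ready={A,H} → run A
t=1: ready={A,H} → run A
t=2: ready={A,D,E,G,H} → run D
t=3: ready={A,B,C,D,E,G,H} → run D
t=4: ready={A,B,C,D,E,G,H} → run D
t=5: ready={A,B,C,D,E,G,H} → run D
t=6: ready={A,B,C,D,E,F,G,H} → run D
t=7: ready={A,B,C,E,F,G,H} → run G
t=8: ready={A,B,C,E,F,G,H} → run G
t=9: ready={A,B,C,E,F,G,H} → run G
t=10: ready={A,B,C,E,F,G,H} → run G
t=11: ready={A,B,C,E,F,G,H} → run G
t=12: ready={A,B,C,E,F,H} → run B
t=13: ready={A,B,C,E,F,H} → run B
t=14: ready={A,B,C,E,F,H} → run B
t=15: ready={A,B,C,E,F,H} → run B
t=16: ready={A,B,C,E,F,H} → run B
t=17: ready={A,C,E,F,H} → run C
t=18: ready={A,C,E,F,H} → run C
t=19: ready={A,C,E,F,H} → run C
t=20: ready={A,C,E,F,H} → run C
t=21: ready={A,C,E,F,H} → run C
t=22: ready={A,C,E,F,H} → run C
t=23: ready={A,E,F,H} → run F
t=24: ready={A,E,F,H} → run F
t=25: ready={A,E,F,H} → run F
t=26: ready={A,E,F,H} → run F
t=27: ready={A,E,F,H} → run F
t=28: ready={A,E,H} → run A
t=29: ready={A,E,H} → run A
t=30: ready={A,E,H} → run A
t=31: ready={E,H} → run E
t=32: ready={E,H} → run E
t=33: ready={E,H} → run E
t=34: ready={H} → run H
t=35: ready={H} → run H
t=36: ready={H} → run H
t=37: ready={H} → run H
t=38: (idle)
t=39: (idle)
t=40: (idle)
t=41: (idle)
t=42: (idle)
t=43: (idle)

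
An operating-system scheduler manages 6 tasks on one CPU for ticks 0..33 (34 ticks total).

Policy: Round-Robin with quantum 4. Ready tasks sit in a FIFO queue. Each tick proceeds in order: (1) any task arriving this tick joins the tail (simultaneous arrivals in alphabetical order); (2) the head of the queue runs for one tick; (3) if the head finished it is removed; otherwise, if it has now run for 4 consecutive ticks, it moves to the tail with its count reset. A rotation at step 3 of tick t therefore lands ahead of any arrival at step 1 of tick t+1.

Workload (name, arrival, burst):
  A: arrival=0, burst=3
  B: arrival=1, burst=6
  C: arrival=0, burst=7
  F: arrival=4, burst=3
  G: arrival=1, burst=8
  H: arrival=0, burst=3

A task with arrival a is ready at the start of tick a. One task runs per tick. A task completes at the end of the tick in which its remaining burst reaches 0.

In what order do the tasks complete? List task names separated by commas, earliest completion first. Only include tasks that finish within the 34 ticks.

completion order = A, H, F, C, B, G

t=0: queue=[A,C,H] q_used=0 → run A
t=1: queue=[A,C,H,B,G] q_used=1 → run A
t=2: queue=[A,C,H,B,G] q_used=2 → run A
t=3: queue=[C,H,B,G] q_used=0 → run C
t=4: queue=[C,H,B,G,F] q_used=1 → run C
t=5: queue=[C,H,B,G,F] q_used=2 → run C
t=6: queue=[C,H,B,G,F] q_used=3 → run C
t=7: queue=[H,B,G,F,C] q_used=0 → run H
t=8: queue=[H,B,G,F,C] q_used=1 → run H
t=9: queue=[H,B,G,F,C] q_used=2 → run H
t=10: queue=[B,G,F,C] q_used=0 → run B
t=11: queue=[B,G,F,C] q_used=1 → run B
t=12: queue=[B,G,F,C] q_used=2 → run B
t=13: queue=[B,G,F,C] q_used=3 → run B
t=14: queue=[G,F,C,B] q_used=0 → run G
t=15: queue=[G,F,C,B] q_used=1 → run G
t=16: queue=[G,F,C,B] q_used=2 → run G
t=17: queue=[G,F,C,B] q_used=3 → run G
t=18: queue=[F,C,B,G] q_used=0 → run F
t=19: queue=[F,C,B,G] q_used=1 → run F
t=20: queue=[F,C,B,G] q_used=2 → run F
t=21: queue=[C,B,G] q_used=0 → run C
t=22: queue=[C,B,G] q_used=1 → run C
t=23: queue=[C,B,G] q_used=2 → run C
t=24: queue=[B,G] q_used=0 → run B
t=25: queue=[B,G] q_used=1 → run B
t=26: queue=[G] q_used=0 → run G
t=27: queue=[G] q_used=1 → run G
t=28: queue=[G] q_used=2 → run G
t=29: queue=[G] q_used=3 → run G
t=30: (idle)
t=31: (idle)
t=32: (idle)
t=33: (idle)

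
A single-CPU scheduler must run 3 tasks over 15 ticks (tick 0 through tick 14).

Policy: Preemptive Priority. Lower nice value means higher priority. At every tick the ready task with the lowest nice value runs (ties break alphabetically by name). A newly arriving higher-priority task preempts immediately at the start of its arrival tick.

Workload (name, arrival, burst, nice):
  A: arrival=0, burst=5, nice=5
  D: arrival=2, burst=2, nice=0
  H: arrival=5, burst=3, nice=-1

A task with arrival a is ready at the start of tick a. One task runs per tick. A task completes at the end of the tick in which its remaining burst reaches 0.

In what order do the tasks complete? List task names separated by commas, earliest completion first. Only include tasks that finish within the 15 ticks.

completion order = D, H, A

t=0: ready={A} → run A
t=1: ready={A} → run A
t=2: ready={A,D} → run D
t=3: ready={A,D} → run D
t=4: ready={A} → run A
t=5: ready={A,H} → run H
t=6: ready={A,H} → run H
t=7: ready={A,H} → run H
t=8: ready={A} → run A
t=9: ready={A} → run A
t=10: (idle)
t=11: (idle)
t=12: (idle)
t=13: (idle)
t=14: (idle)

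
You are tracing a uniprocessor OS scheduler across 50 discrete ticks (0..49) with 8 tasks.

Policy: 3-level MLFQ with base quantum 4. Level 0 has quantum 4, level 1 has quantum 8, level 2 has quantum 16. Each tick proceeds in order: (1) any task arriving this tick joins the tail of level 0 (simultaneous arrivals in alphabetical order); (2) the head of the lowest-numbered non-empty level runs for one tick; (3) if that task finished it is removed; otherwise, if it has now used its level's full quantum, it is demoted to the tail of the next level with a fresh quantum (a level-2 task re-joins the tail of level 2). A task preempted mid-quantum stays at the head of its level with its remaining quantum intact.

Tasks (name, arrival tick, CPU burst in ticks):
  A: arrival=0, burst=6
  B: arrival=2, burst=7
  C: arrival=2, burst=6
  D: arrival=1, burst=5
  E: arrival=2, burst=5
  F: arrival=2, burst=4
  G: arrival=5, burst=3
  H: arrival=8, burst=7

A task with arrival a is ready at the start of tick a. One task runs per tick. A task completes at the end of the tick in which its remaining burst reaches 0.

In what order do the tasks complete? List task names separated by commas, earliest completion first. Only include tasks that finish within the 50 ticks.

completion order = F, G, A, D, B, C, E, H

t=0: L0/L1/L2 = A/-/- → run A
t=1: L0/L1/L2 = AD/-/- → run A
t=2: L0/L1/L2 = ADBCEF/-/- → run A
t=3: L0/L1/L2 = ADBCEF/-/- → run A
t=4: L0/L1/L2 = DBCEF/A/- → run D
t=5: L0/L1/L2 = DBCEFG/A/- → run D
t=6: L0/L1/L2 = DBCEFG/A/- → run D
t=7: L0/L1/L2 = DBCEFG/A/- → run D
t=8: L0/L1/L2 = BCEFGH/AD/- → run B
t=9: L0/L1/L2 = BCEFGH/AD/- → run B
t=10: L0/L1/L2 = BCEFGH/AD/- → run B
t=11: L0/L1/L2 = BCEFGH/AD/- → run B
t=12: L0/L1/L2 = CEFGH/ADB/- → run C
t=13: L0/L1/L2 = CEFGH/ADB/- → run C
t=14: L0/L1/L2 = CEFGH/ADB/- → run C
t=15: L0/L1/L2 = CEFGH/ADB/- → run C
t=16: L0/L1/L2 = EFGH/ADBC/- → run E
t=17: L0/L1/L2 = EFGH/ADBC/- → run E
t=18: L0/L1/L2 = EFGH/ADBC/- → run E
t=19: L0/L1/L2 = EFGH/ADBC/- → run E
t=20: L0/L1/L2 = FGH/ADBCE/- → run F
t=21: L0/L1/L2 = FGH/ADBCE/- → run F
t=22: L0/L1/L2 = FGH/ADBCE/- → run F
t=23: L0/L1/L2 = FGH/ADBCE/- → run F
t=24: L0/L1/L2 = GH/ADBCE/- → run G
t=25: L0/L1/L2 = GH/ADBCE/- → run G
t=26: L0/L1/L2 = GH/ADBCE/- → run G
t=27: L0/L1/L2 = H/ADBCE/- → run H
t=28: L0/L1/L2 = H/ADBCE/- → run H
t=29: L0/L1/L2 = H/ADBCE/- → run H
t=30: L0/L1/L2 = H/ADBCE/- → run H
t=31: L0/L1/L2 = -/ADBCEH/- → run A
t=32: L0/L1/L2 = -/ADBCEH/- → run A
t=33: L0/L1/L2 = -/DBCEH/- → run D
t=34: L0/L1/L2 = -/BCEH/- → run B
t=35: L0/L1/L2 = -/BCEH/- → run B
t=36: L0/L1/L2 = -/BCEH/- → run B
t=37: L0/L1/L2 = -/CEH/- → run C
t=38: L0/L1/L2 = -/CEH/- → run C
t=39: L0/L1/L2 = -/EH/- → run E
t=40: L0/L1/L2 = -/H/- → run H
t=41: L0/L1/L2 = -/H/- → run H
t=42: L0/L1/L2 = -/H/- → run H
t=43: (idle)
t=44: (idle)
t=45: (idle)
t=46: (idle)
t=47: (idle)
t=48: (idle)
t=49: (idle)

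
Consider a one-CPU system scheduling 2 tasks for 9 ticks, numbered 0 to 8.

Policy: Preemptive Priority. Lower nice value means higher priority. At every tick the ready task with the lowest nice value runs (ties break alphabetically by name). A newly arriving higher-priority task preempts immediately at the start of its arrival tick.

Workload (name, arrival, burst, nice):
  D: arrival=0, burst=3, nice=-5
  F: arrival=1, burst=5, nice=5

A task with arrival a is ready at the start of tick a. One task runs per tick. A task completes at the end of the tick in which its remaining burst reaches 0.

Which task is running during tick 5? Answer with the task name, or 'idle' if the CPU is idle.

running at tick 5 = F

t=0: ready={D} → run D
t=1: ready={D,F} → run D
t=2: ready={D,F} → run D
t=3: ready={F} → run F
t=4: ready={F} → run F
t=5: ready={F} → run F
t=6: ready={F} → run F
t=7: ready={F} → run F
t=8: (idle)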